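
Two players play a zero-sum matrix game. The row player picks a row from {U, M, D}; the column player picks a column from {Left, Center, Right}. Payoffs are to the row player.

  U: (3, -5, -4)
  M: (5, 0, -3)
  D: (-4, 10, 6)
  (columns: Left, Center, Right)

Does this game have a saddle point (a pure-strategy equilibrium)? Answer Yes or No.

No

Row minima: U → -5, M → -3, D → -4; maximin = -3.
Column maxima: Left → 5, Center → 10, Right → 6; minimax = 5.
-3 ≠ 5, so no pure-strategy equilibrium exists.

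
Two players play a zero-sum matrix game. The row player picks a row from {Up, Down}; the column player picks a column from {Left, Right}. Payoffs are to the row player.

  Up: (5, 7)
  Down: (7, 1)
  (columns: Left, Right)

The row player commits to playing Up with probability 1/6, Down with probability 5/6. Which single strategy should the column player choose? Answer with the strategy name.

Right

If the column player plays Left, the row player's expected payoff is (1/6)·5 + (5/6)·7 = 20/3.
If the column player plays Right, the row player's expected payoff is (1/6)·7 + (5/6)·1 = 2.
The column player minimizes the row player's payoff; the smallest is 2, so the best response is Right.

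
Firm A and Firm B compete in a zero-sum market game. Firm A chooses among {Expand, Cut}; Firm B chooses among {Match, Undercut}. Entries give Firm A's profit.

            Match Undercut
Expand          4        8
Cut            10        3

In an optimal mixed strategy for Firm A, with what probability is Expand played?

7/11

Row minima: Expand → 4, Cut → 3; maximin = 4.
Column maxima: Match → 10, Undercut → 8; minimax = 8.
4 ≠ 8, so there is no saddle point; optimal play is mixed.
Let Firm A play Expand with probability p. Expected payoff against Match: 4p + 10(1−p) = −6p + 10; against Undercut: 8p + 3(1−p) = 5p + 3.
Setting these equal: −6p + 10 = 5p + 3 ⇒ −11p = -7 ⇒ p = 7/11, and the value is (-6)·(7/11) + 10 = 68/11.
For Firm B: with q = P(Match), equating Expand's and Cut's payoffs gives −4q + 8 = 7q + 3 ⇒ q = 5/11.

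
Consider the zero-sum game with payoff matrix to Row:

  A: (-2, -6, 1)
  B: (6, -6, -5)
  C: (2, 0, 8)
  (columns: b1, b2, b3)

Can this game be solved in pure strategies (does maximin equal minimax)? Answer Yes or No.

Yes

Row minima: A → -6, B → -6, C → 0; maximin = 0.
Column maxima: b1 → 6, b2 → 0, b3 → 8; minimax = 0.
maximin = minimax = 0, so a saddle point exists.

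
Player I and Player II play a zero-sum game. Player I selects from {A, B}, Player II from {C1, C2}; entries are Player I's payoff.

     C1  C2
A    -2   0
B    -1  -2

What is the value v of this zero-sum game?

-4/3

Row minima: A → -2, B → -2; maximin = -2.
Column maxima: C1 → -1, C2 → 0; minimax = -1.
-2 ≠ -1, so there is no saddle point; optimal play is mixed.
Let Player I play A with probability p. Expected payoff against C1: (-2)p + (-1)(1−p) = −p − 1; against C2: 0p + (-2)(1−p) = 2p − 2.
Setting these equal: −p − 1 = 2p − 2 ⇒ −3p = -1 ⇒ p = 1/3, and the value is (-1)·(1/3) − 1 = -4/3.
For Player II: with q = P(C1), equating A's and B's payoffs gives −2q = q − 2 ⇒ q = 2/3.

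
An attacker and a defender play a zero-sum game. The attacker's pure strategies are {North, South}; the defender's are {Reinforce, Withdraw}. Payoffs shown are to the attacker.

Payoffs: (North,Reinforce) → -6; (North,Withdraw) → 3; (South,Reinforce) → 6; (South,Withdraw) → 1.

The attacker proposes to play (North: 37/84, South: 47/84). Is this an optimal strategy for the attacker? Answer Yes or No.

No

Against Reinforce this mix gives (37/84)·(-6) + (47/84)·6 = 5/7.
Against Withdraw this mix gives (37/84)·3 + (47/84)·1 = 79/42.
The defender will play Reinforce, holding the attacker to 5/7. Shifting weight toward the row that does better against Reinforce would raise this floor (the equalizing mix achieves 12/7 against both Reinforce and Withdraw), so the proposed strategy is not optimal.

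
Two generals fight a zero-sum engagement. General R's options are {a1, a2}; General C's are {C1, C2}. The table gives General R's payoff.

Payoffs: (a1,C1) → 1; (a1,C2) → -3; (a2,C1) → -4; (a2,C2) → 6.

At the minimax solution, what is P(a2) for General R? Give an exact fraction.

Row minima: a1 → -3, a2 → -4; maximin = -3.
Column maxima: C1 → 1, C2 → 6; minimax = 1.
-3 ≠ 1, so there is no saddle point; optimal play is mixed.
Let General R play a1 with probability p. Expected payoff against C1: 1p + (-4)(1−p) = 5p − 4; against C2: (-3)p + 6(1−p) = −9p + 6.
Setting these equal: 5p − 4 = −9p + 6 ⇒ 14p = 10 ⇒ p = 5/7, and the value is (5)·(5/7) − 4 = -3/7.
For General C: with q = P(C1), equating a1's and a2's payoffs gives 4q − 3 = −10q + 6 ⇒ q = 9/14.

2/7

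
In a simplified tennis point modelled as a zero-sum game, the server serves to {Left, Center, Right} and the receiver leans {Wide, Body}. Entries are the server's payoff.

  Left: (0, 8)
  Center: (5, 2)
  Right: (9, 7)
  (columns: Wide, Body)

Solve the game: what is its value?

36/5

Row minima: Left → 0, Center → 2, Right → 7; maximin = 7.
Column maxima: Wide → 9, Body → 8; minimax = 8.
7 ≠ 8, so there is no saddle point; optimal play is mixed.
Center is strictly dominated by Right, so the server never plays it.
On the remaining 2×2 (Left, Right vs Wide, Body):
Let the server play Left with probability p. Expected payoff against Wide: 0p + 9(1−p) = −9p + 9; against Body: 8p + 7(1−p) = p + 7.
Setting these equal: −9p + 9 = p + 7 ⇒ −10p = -2 ⇒ p = 1/5, and the value is (-9)·(1/5) + 9 = 36/5.
For the receiver: with q = P(Wide), equating Left's and Right's payoffs gives −8q + 8 = 2q + 7 ⇒ q = 1/10.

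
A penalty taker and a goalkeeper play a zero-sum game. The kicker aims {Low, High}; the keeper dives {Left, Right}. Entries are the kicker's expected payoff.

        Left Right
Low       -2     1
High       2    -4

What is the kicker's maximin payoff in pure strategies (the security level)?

Row minima: Low → -2, High → -4.
The best of these is -2.

-2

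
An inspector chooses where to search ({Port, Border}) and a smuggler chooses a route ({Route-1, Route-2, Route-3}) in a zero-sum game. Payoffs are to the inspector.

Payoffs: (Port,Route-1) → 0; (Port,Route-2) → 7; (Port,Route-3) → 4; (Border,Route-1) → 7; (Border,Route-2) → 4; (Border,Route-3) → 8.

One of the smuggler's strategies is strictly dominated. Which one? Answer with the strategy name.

Route-1 holds the inspector's payoff strictly below Route-3 in every row: 0 < 4, 7 < 8.
So Route-3 is strictly dominated for the smuggler.

Route-3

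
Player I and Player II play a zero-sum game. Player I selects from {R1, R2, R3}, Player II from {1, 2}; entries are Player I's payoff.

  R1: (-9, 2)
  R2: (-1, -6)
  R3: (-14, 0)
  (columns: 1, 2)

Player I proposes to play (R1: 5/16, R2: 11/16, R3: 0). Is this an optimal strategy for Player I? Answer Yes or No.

Against 1 this mix gives (5/16)·(-9) + (11/16)·(-1) = -7/2.
Against 2 this mix gives (5/16)·2 + (11/16)·(-6) = -7/2.
All of Player II's active replies (1, 2) yield -7/2, and no column does worse for Player I. The mix makes Player II indifferent and guarantees -7/2, so it is optimal.

Yes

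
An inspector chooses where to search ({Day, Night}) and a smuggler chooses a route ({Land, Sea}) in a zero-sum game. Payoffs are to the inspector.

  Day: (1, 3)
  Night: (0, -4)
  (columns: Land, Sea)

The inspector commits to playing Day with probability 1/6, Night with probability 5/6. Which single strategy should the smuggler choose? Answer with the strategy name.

Sea

If the smuggler plays Land, the inspector's expected payoff is (1/6)·1 + (5/6)·0 = 1/6.
If the smuggler plays Sea, the inspector's expected payoff is (1/6)·3 + (5/6)·(-4) = -17/6.
The smuggler minimizes the inspector's payoff; the smallest is -17/6, so the best response is Sea.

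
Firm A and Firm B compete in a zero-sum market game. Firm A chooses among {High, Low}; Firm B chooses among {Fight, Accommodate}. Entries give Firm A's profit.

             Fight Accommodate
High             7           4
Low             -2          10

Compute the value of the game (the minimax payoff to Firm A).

Row minima: High → 4, Low → -2; maximin = 4.
Column maxima: Fight → 7, Accommodate → 10; minimax = 7.
4 ≠ 7, so there is no saddle point; optimal play is mixed.
Let Firm A play High with probability p. Expected payoff against Fight: 7p + (-2)(1−p) = 9p − 2; against Accommodate: 4p + 10(1−p) = −6p + 10.
Setting these equal: 9p − 2 = −6p + 10 ⇒ 15p = 12 ⇒ p = 4/5, and the value is (9)·(4/5) − 2 = 26/5.
For Firm B: with q = P(Fight), equating High's and Low's payoffs gives 3q + 4 = −12q + 10 ⇒ q = 2/5.

26/5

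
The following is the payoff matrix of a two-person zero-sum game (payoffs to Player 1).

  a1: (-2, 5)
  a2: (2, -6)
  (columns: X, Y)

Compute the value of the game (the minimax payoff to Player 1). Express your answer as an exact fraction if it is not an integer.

-2/15

Row minima: a1 → -2, a2 → -6; maximin = -2.
Column maxima: X → 2, Y → 5; minimax = 2.
-2 ≠ 2, so there is no saddle point; optimal play is mixed.
Let Player 1 play a1 with probability p. Expected payoff against X: (-2)p + 2(1−p) = −4p + 2; against Y: 5p + (-6)(1−p) = 11p − 6.
Setting these equal: −4p + 2 = 11p − 6 ⇒ −15p = -8 ⇒ p = 8/15, and the value is (-4)·(8/15) + 2 = -2/15.
For Player 2: with q = P(X), equating a1's and a2's payoffs gives −7q + 5 = 8q − 6 ⇒ q = 11/15.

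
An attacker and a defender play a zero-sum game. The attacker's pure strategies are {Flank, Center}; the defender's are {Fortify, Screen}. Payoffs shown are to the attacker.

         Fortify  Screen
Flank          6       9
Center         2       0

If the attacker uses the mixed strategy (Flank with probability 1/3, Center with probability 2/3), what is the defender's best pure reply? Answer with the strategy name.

Screen

If the defender plays Fortify, the attacker's expected payoff is (1/3)·6 + (2/3)·2 = 10/3.
If the defender plays Screen, the attacker's expected payoff is (1/3)·9 + (2/3)·0 = 3.
The defender minimizes the attacker's payoff; the smallest is 3, so the best response is Screen.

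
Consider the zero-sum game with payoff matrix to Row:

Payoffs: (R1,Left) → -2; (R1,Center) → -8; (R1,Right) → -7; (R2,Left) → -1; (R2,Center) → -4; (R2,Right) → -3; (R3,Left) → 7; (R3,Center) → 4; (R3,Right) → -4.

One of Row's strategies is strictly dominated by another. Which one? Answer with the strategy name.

R2 gives a strictly higher payoff than R1 against every column: -1 > -2, -4 > -8, -3 > -7.
So R1 is strictly dominated and Row never plays it.

R1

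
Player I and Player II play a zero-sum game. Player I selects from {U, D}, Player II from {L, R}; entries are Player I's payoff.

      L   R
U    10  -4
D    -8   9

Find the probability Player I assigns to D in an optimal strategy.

Row minima: U → -4, D → -8; maximin = -4.
Column maxima: L → 10, R → 9; minimax = 9.
-4 ≠ 9, so there is no saddle point; optimal play is mixed.
Let Player I play U with probability p. Expected payoff against L: 10p + (-8)(1−p) = 18p − 8; against R: (-4)p + 9(1−p) = −13p + 9.
Setting these equal: 18p − 8 = −13p + 9 ⇒ 31p = 17 ⇒ p = 17/31, and the value is (18)·(17/31) − 8 = 58/31.
For Player II: with q = P(L), equating U's and D's payoffs gives 14q − 4 = −17q + 9 ⇒ q = 13/31.

14/31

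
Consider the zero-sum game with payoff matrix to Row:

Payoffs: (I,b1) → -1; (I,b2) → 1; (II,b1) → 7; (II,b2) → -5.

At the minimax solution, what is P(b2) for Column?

Row minima: I → -1, II → -5; maximin = -1.
Column maxima: b1 → 7, b2 → 1; minimax = 1.
-1 ≠ 1, so there is no saddle point; optimal play is mixed.
Let Row play I with probability p. Expected payoff against b1: (-1)p + 7(1−p) = −8p + 7; against b2: 1p + (-5)(1−p) = 6p − 5.
Setting these equal: −8p + 7 = 6p − 5 ⇒ −14p = -12 ⇒ p = 6/7, and the value is (-8)·(6/7) + 7 = 1/7.
For Column: with q = P(b1), equating I's and II's payoffs gives −2q + 1 = 12q − 5 ⇒ q = 3/7.

4/7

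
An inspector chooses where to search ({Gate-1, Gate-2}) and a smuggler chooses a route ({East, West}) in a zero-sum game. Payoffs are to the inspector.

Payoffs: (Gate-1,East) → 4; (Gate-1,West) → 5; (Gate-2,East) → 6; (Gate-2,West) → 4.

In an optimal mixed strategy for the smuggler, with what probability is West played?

Row minima: Gate-1 → 4, Gate-2 → 4; maximin = 4.
Column maxima: East → 6, West → 5; minimax = 5.
4 ≠ 5, so there is no saddle point; optimal play is mixed.
Let the inspector play Gate-1 with probability p. Expected payoff against East: 4p + 6(1−p) = −2p + 6; against West: 5p + 4(1−p) = p + 4.
Setting these equal: −2p + 6 = p + 4 ⇒ −3p = -2 ⇒ p = 2/3, and the value is (-2)·(2/3) + 6 = 14/3.
For the smuggler: with q = P(East), equating Gate-1's and Gate-2's payoffs gives −q + 5 = 2q + 4 ⇒ q = 1/3.

2/3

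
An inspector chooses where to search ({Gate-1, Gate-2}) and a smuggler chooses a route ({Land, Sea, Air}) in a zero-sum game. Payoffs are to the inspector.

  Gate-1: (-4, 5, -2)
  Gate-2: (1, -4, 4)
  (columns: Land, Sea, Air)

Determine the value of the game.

-11/14

Row minima: Gate-1 → -4, Gate-2 → -4; maximin = -4.
Column maxima: Land → 1, Sea → 5, Air → 4; minimax = 1.
-4 ≠ 1, so there is no saddle point; optimal play is mixed.
Air is strictly dominated by Land (it gives the inspector strictly more in every row), so the smuggler never plays it.
On the remaining 2×2 (Gate-1, Gate-2 vs Land, Sea):
Let the inspector play Gate-1 with probability p. Expected payoff against Land: (-4)p + 1(1−p) = −5p + 1; against Sea: 5p + (-4)(1−p) = 9p − 4.
Setting these equal: −5p + 1 = 9p − 4 ⇒ −14p = -5 ⇒ p = 5/14, and the value is (-5)·(5/14) + 1 = -11/14.
For the smuggler: with q = P(Land), equating Gate-1's and Gate-2's payoffs gives −9q + 5 = 5q − 4 ⇒ q = 9/14.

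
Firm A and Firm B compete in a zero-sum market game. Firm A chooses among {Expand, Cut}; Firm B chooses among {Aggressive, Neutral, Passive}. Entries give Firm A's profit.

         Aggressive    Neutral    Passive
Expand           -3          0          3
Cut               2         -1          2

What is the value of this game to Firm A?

Row minima: Expand → -3, Cut → -1; maximin = -1.
Column maxima: Aggressive → 2, Neutral → 0, Passive → 3; minimax = 0.
-1 ≠ 0, so there is no saddle point; optimal play is mixed.
Passive is strictly dominated by Neutral (it gives Firm A strictly more in every row), so Firm B never plays it.
On the remaining 2×2 (Expand, Cut vs Aggressive, Neutral):
Let Firm A play Expand with probability p. Expected payoff against Aggressive: (-3)p + 2(1−p) = −5p + 2; against Neutral: 0p + (-1)(1−p) = p − 1.
Setting these equal: −5p + 2 = p − 1 ⇒ −6p = -3 ⇒ p = 1/2, and the value is (-5)·(1/2) + 2 = -1/2.
For Firm B: with q = P(Aggressive), equating Expand's and Cut's payoffs gives −3q = 3q − 1 ⇒ q = 1/6.

-1/2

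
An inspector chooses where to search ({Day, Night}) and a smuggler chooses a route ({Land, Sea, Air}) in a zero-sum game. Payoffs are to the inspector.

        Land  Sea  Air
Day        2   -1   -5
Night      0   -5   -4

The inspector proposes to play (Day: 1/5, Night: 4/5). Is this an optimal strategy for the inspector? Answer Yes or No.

Yes

Against Land this mix gives (1/5)·2 + (4/5)·0 = 2/5.
Against Sea this mix gives (1/5)·(-1) + (4/5)·(-5) = -21/5.
Against Air this mix gives (1/5)·(-5) + (4/5)·(-4) = -21/5.
All of the smuggler's active replies (Sea, Air) yield -21/5, and no column does worse for the inspector. The mix makes the smuggler indifferent and guarantees -21/5, so it is optimal.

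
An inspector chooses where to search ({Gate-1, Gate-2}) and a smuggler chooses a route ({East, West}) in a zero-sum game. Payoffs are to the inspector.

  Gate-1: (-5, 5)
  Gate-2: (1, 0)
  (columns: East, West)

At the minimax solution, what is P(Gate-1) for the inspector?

Row minima: Gate-1 → -5, Gate-2 → 0; maximin = 0.
Column maxima: East → 1, West → 5; minimax = 1.
0 ≠ 1, so there is no saddle point; optimal play is mixed.
Let the inspector play Gate-1 with probability p. Expected payoff against East: (-5)p + 1(1−p) = −6p + 1; against West: 5p + 0(1−p) = 5p.
Setting these equal: −6p + 1 = 5p ⇒ −11p = -1 ⇒ p = 1/11, and the value is (-6)·(1/11) + 1 = 5/11.
For the smuggler: with q = P(East), equating Gate-1's and Gate-2's payoffs gives −10q + 5 = q ⇒ q = 5/11.

1/11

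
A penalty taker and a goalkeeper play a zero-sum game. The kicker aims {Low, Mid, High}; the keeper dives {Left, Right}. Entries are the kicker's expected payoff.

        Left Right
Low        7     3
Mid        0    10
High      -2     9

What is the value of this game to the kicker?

Row minima: Low → 3, Mid → 0, High → -2; maximin = 3.
Column maxima: Left → 7, Right → 10; minimax = 7.
3 ≠ 7, so there is no saddle point; optimal play is mixed.
High is strictly dominated by Mid, so the kicker never plays it.
On the remaining 2×2 (Low, Mid vs Left, Right):
Let the kicker play Low with probability p. Expected payoff against Left: 7p + 0(1−p) = 7p; against Right: 3p + 10(1−p) = −7p + 10.
Setting these equal: 7p = −7p + 10 ⇒ 14p = 10 ⇒ p = 5/7, and the value is (7)·(5/7) = 5.
For the keeper: with q = P(Left), equating Low's and Mid's payoffs gives 4q + 3 = −10q + 10 ⇒ q = 1/2.

5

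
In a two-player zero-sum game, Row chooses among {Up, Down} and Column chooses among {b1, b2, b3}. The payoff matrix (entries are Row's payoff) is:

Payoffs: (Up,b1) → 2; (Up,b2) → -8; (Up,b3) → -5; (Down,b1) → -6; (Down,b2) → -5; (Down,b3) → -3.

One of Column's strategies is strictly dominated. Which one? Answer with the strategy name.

b2 holds Row's payoff strictly below b3 in every row: -8 < -5, -5 < -3.
So b3 is strictly dominated for Column.

b3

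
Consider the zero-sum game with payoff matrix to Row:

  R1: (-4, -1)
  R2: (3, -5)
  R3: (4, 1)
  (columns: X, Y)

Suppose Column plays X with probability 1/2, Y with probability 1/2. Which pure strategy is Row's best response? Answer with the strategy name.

R3

Expected payoff of R1: (1/2)·(-4) + (1/2)·(-1) = -5/2.
Expected payoff of R2: (1/2)·3 + (1/2)·(-5) = -1.
Expected payoff of R3: (1/2)·4 + (1/2)·1 = 5/2.
The largest is 5/2, so Row's best response is R3.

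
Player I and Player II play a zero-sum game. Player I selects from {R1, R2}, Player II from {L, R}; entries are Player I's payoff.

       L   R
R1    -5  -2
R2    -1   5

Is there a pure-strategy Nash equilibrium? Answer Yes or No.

Yes

Row minima: R1 → -5, R2 → -1; maximin = -1.
Column maxima: L → -1, R → 5; minimax = -1.
maximin = minimax = -1, so a saddle point exists.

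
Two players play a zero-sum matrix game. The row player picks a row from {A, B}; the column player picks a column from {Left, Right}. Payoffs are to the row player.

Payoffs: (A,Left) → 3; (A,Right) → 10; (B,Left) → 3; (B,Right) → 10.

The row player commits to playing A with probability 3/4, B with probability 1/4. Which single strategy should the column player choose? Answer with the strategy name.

If the column player plays Left, the row player's expected payoff is (3/4)·3 + (1/4)·3 = 3.
If the column player plays Right, the row player's expected payoff is (3/4)·10 + (1/4)·10 = 10.
The column player minimizes the row player's payoff; the smallest is 3, so the best response is Left.

Left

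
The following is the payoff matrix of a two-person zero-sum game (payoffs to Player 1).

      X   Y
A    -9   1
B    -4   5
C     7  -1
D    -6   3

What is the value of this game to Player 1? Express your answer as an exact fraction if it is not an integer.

31/17

Row minima: A → -9, B → -4, C → -1, D → -6; maximin = -1.
Column maxima: X → 7, Y → 5; minimax = 5.
-1 ≠ 5, so there is no saddle point; optimal play is mixed.
A is strictly dominated by B, so Player 1 never plays it.
D is strictly dominated by B, so Player 1 never plays it.
On the remaining 2×2 (B, C vs X, Y):
Let Player 1 play B with probability p. Expected payoff against X: (-4)p + 7(1−p) = −11p + 7; against Y: 5p + (-1)(1−p) = 6p − 1.
Setting these equal: −11p + 7 = 6p − 1 ⇒ −17p = -8 ⇒ p = 8/17, and the value is (-11)·(8/17) + 7 = 31/17.
For Player 2: with q = P(X), equating B's and C's payoffs gives −9q + 5 = 8q − 1 ⇒ q = 6/17.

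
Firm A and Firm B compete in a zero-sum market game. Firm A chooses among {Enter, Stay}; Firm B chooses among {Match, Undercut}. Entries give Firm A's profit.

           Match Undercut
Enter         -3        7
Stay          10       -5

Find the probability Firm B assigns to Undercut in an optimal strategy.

Row minima: Enter → -3, Stay → -5; maximin = -3.
Column maxima: Match → 10, Undercut → 7; minimax = 7.
-3 ≠ 7, so there is no saddle point; optimal play is mixed.
Let Firm A play Enter with probability p. Expected payoff against Match: (-3)p + 10(1−p) = −13p + 10; against Undercut: 7p + (-5)(1−p) = 12p − 5.
Setting these equal: −13p + 10 = 12p − 5 ⇒ −25p = -15 ⇒ p = 3/5, and the value is (-13)·(3/5) + 10 = 11/5.
For Firm B: with q = P(Match), equating Enter's and Stay's payoffs gives −10q + 7 = 15q − 5 ⇒ q = 12/25.

13/25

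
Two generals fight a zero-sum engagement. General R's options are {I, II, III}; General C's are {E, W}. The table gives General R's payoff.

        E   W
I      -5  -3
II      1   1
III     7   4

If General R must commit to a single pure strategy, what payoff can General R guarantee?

4

Row minima: I → -5, II → 1, III → 4.
The best of these is 4.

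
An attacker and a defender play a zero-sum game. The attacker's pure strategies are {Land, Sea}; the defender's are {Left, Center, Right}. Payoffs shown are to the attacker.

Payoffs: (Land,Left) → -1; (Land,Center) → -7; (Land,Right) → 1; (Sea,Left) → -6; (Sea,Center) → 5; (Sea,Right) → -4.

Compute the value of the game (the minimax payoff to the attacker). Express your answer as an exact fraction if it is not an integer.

Row minima: Land → -7, Sea → -6; maximin = -6.
Column maxima: Left → -1, Center → 5, Right → 1; minimax = -1.
-6 ≠ -1, so there is no saddle point; optimal play is mixed.
Right is strictly dominated by Left (it gives the attacker strictly more in every row), so the defender never plays it.
On the remaining 2×2 (Land, Sea vs Left, Center):
Let the attacker play Land with probability p. Expected payoff against Left: (-1)p + (-6)(1−p) = 5p − 6; against Center: (-7)p + 5(1−p) = −12p + 5.
Setting these equal: 5p − 6 = −12p + 5 ⇒ 17p = 11 ⇒ p = 11/17, and the value is (5)·(11/17) − 6 = -47/17.
For the defender: with q = P(Left), equating Land's and Sea's payoffs gives 6q − 7 = −11q + 5 ⇒ q = 12/17.

-47/17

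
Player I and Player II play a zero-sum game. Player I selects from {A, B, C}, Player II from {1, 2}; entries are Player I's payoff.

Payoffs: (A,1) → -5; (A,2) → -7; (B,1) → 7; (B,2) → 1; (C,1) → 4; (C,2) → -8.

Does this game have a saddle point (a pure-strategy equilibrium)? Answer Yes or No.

Yes

Row minima: A → -7, B → 1, C → -8; maximin = 1.
Column maxima: 1 → 7, 2 → 1; minimax = 1.
maximin = minimax = 1, so a saddle point exists.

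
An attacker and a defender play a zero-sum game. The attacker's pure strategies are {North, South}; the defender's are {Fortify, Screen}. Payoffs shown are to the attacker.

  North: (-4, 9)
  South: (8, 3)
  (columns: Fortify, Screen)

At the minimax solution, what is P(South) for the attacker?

13/18

Row minima: North → -4, South → 3; maximin = 3.
Column maxima: Fortify → 8, Screen → 9; minimax = 8.
3 ≠ 8, so there is no saddle point; optimal play is mixed.
Let the attacker play North with probability p. Expected payoff against Fortify: (-4)p + 8(1−p) = −12p + 8; against Screen: 9p + 3(1−p) = 6p + 3.
Setting these equal: −12p + 8 = 6p + 3 ⇒ −18p = -5 ⇒ p = 5/18, and the value is (-12)·(5/18) + 8 = 14/3.
For the defender: with q = P(Fortify), equating North's and South's payoffs gives −13q + 9 = 5q + 3 ⇒ q = 1/3.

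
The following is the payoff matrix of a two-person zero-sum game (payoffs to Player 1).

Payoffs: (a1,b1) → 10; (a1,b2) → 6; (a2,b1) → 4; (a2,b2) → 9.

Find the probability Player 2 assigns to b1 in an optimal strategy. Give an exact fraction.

Row minima: a1 → 6, a2 → 4; maximin = 6.
Column maxima: b1 → 10, b2 → 9; minimax = 9.
6 ≠ 9, so there is no saddle point; optimal play is mixed.
Let Player 1 play a1 with probability p. Expected payoff against b1: 10p + 4(1−p) = 6p + 4; against b2: 6p + 9(1−p) = −3p + 9.
Setting these equal: 6p + 4 = −3p + 9 ⇒ 9p = 5 ⇒ p = 5/9, and the value is (6)·(5/9) + 4 = 22/3.
For Player 2: with q = P(b1), equating a1's and a2's payoffs gives 4q + 6 = −5q + 9 ⇒ q = 1/3.

1/3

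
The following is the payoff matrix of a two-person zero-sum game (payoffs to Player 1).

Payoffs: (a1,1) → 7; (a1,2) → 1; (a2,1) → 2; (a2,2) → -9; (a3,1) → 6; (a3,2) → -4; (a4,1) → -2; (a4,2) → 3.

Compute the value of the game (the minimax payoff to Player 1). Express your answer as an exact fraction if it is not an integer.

23/11

Row minima: a1 → 1, a2 → -9, a3 → -4, a4 → -2; maximin = 1.
Column maxima: 1 → 7, 2 → 3; minimax = 3.
1 ≠ 3, so there is no saddle point; optimal play is mixed.
a2 is strictly dominated by a1, so Player 1 never plays it.
a3 is strictly dominated by a1, so Player 1 never plays it.
On the remaining 2×2 (a1, a4 vs 1, 2):
Let Player 1 play a1 with probability p. Expected payoff against 1: 7p + (-2)(1−p) = 9p − 2; against 2: 1p + 3(1−p) = −2p + 3.
Setting these equal: 9p − 2 = −2p + 3 ⇒ 11p = 5 ⇒ p = 5/11, and the value is (9)·(5/11) − 2 = 23/11.
For Player 2: with q = P(1), equating a1's and a4's payoffs gives 6q + 1 = −5q + 3 ⇒ q = 2/11.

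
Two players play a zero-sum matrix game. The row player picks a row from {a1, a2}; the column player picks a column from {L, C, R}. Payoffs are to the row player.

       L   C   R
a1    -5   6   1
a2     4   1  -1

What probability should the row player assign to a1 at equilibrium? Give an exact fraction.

5/11

Row minima: a1 → -5, a2 → -1; maximin = -1.
Column maxima: L → 4, C → 6, R → 1; minimax = 1.
-1 ≠ 1, so there is no saddle point; optimal play is mixed.
C is strictly dominated by R (it gives the row player strictly more in every row), so the column player never plays it.
On the remaining 2×2 (a1, a2 vs L, R):
Let the row player play a1 with probability p. Expected payoff against L: (-5)p + 4(1−p) = −9p + 4; against R: 1p + (-1)(1−p) = 2p − 1.
Setting these equal: −9p + 4 = 2p − 1 ⇒ −11p = -5 ⇒ p = 5/11, and the value is (-9)·(5/11) + 4 = -1/11.
For the column player: with q = P(L), equating a1's and a2's payoffs gives −6q + 1 = 5q − 1 ⇒ q = 2/11.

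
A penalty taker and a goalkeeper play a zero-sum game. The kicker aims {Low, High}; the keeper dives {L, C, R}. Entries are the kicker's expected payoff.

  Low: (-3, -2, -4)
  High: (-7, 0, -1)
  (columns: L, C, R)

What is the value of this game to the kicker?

Row minima: Low → -4, High → -7; maximin = -4.
Column maxima: L → -3, C → 0, R → -1; minimax = -3.
-4 ≠ -3, so there is no saddle point; optimal play is mixed.
C is strictly dominated by L (it gives the kicker strictly more in every row), so the keeper never plays it.
On the remaining 2×2 (Low, High vs L, R):
Let the kicker play Low with probability p. Expected payoff against L: (-3)p + (-7)(1−p) = 4p − 7; against R: (-4)p + (-1)(1−p) = −3p − 1.
Setting these equal: 4p − 7 = −3p − 1 ⇒ 7p = 6 ⇒ p = 6/7, and the value is (4)·(6/7) − 7 = -25/7.
For the keeper: with q = P(L), equating Low's and High's payoffs gives q − 4 = −6q − 1 ⇒ q = 3/7.

-25/7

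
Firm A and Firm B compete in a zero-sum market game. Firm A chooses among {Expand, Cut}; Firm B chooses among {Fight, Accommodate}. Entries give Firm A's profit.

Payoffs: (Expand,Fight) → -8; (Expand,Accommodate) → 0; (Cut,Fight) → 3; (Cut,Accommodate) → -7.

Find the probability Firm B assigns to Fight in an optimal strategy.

Row minima: Expand → -8, Cut → -7; maximin = -7.
Column maxima: Fight → 3, Accommodate → 0; minimax = 0.
-7 ≠ 0, so there is no saddle point; optimal play is mixed.
Let Firm A play Expand with probability p. Expected payoff against Fight: (-8)p + 3(1−p) = −11p + 3; against Accommodate: 0p + (-7)(1−p) = 7p − 7.
Setting these equal: −11p + 3 = 7p − 7 ⇒ −18p = -10 ⇒ p = 5/9, and the value is (-11)·(5/9) + 3 = -28/9.
For Firm B: with q = P(Fight), equating Expand's and Cut's payoffs gives −8q = 10q − 7 ⇒ q = 7/18.

7/18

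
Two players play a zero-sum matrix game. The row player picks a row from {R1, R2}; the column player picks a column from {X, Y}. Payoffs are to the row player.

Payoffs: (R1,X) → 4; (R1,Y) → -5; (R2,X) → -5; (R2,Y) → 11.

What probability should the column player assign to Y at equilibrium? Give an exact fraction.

9/25

Row minima: R1 → -5, R2 → -5; maximin = -5.
Column maxima: X → 4, Y → 11; minimax = 4.
-5 ≠ 4, so there is no saddle point; optimal play is mixed.
Let the row player play R1 with probability p. Expected payoff against X: 4p + (-5)(1−p) = 9p − 5; against Y: (-5)p + 11(1−p) = −16p + 11.
Setting these equal: 9p − 5 = −16p + 11 ⇒ 25p = 16 ⇒ p = 16/25, and the value is (9)·(16/25) − 5 = 19/25.
For the column player: with q = P(X), equating R1's and R2's payoffs gives 9q − 5 = −16q + 11 ⇒ q = 16/25.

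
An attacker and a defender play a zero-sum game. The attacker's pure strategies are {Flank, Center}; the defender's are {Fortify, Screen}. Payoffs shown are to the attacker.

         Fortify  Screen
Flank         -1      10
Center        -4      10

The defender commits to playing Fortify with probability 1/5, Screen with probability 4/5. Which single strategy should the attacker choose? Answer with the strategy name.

Expected payoff of Flank: (1/5)·(-1) + (4/5)·10 = 39/5.
Expected payoff of Center: (1/5)·(-4) + (4/5)·10 = 36/5.
The largest is 39/5, so the attacker's best response is Flank.

Flank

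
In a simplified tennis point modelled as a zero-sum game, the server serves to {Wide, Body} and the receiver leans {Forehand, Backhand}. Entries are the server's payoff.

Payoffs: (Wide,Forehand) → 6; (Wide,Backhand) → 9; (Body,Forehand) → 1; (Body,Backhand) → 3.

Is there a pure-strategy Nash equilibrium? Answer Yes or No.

Yes

Row minima: Wide → 6, Body → 1; maximin = 6.
Column maxima: Forehand → 6, Backhand → 9; minimax = 6.
maximin = minimax = 6, so a saddle point exists.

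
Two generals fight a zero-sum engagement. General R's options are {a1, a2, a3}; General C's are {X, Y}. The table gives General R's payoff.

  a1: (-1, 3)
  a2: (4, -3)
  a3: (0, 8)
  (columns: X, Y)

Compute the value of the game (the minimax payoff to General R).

Row minima: a1 → -1, a2 → -3, a3 → 0; maximin = 0.
Column maxima: X → 4, Y → 8; minimax = 4.
0 ≠ 4, so there is no saddle point; optimal play is mixed.
a1 is strictly dominated by a3, so General R never plays it.
On the remaining 2×2 (a2, a3 vs X, Y):
Let General R play a2 with probability p. Expected payoff against X: 4p + 0(1−p) = 4p; against Y: (-3)p + 8(1−p) = −11p + 8.
Setting these equal: 4p = −11p + 8 ⇒ 15p = 8 ⇒ p = 8/15, and the value is (4)·(8/15) = 32/15.
For General C: with q = P(X), equating a2's and a3's payoffs gives 7q − 3 = −8q + 8 ⇒ q = 11/15.

32/15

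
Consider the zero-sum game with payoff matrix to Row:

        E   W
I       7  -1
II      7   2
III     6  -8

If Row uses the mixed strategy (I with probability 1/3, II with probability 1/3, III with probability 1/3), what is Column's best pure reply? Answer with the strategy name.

W

If Column plays E, Row's expected payoff is (1/3)·7 + (1/3)·7 + (1/3)·6 = 20/3.
If Column plays W, Row's expected payoff is (1/3)·(-1) + (1/3)·2 + (1/3)·(-8) = -7/3.
Column minimizes Row's payoff; the smallest is -7/3, so the best response is W.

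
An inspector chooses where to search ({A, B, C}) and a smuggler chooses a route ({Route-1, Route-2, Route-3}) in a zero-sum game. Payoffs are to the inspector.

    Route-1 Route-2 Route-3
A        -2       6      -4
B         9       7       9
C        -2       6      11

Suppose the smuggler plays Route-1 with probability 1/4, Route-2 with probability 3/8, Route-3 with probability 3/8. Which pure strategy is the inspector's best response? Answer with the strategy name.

B

Expected payoff of A: (1/4)·(-2) + (3/8)·6 + (3/8)·(-4) = 1/4.
Expected payoff of B: (1/4)·9 + (3/8)·7 + (3/8)·9 = 33/4.
Expected payoff of C: (1/4)·(-2) + (3/8)·6 + (3/8)·11 = 47/8.
The largest is 33/4, so the inspector's best response is B.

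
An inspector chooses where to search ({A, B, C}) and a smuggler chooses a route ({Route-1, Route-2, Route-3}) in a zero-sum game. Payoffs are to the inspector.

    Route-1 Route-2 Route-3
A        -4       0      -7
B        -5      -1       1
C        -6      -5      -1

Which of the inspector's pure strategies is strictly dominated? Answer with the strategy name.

B gives a strictly higher payoff than C against every column: -5 > -6, -1 > -5, 1 > -1.
So C is strictly dominated and the inspector never plays it.

C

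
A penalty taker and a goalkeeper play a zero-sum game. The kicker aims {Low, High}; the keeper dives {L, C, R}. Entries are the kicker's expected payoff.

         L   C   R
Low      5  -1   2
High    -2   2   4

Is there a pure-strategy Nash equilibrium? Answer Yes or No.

Row minima: Low → -1, High → -2; maximin = -1.
Column maxima: L → 5, C → 2, R → 4; minimax = 2.
-1 ≠ 2, so no pure-strategy equilibrium exists.

No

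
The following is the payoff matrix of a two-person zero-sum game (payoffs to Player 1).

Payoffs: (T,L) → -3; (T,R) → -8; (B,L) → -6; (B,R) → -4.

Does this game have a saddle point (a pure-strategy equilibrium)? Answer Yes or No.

Row minima: T → -8, B → -6; maximin = -6.
Column maxima: L → -3, R → -4; minimax = -4.
-6 ≠ -4, so no pure-strategy equilibrium exists.

No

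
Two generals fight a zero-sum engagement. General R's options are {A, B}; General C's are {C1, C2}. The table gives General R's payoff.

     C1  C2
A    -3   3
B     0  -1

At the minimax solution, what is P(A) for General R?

Row minima: A → -3, B → -1; maximin = -1.
Column maxima: C1 → 0, C2 → 3; minimax = 0.
-1 ≠ 0, so there is no saddle point; optimal play is mixed.
Let General R play A with probability p. Expected payoff against C1: (-3)p + 0(1−p) = −3p; against C2: 3p + (-1)(1−p) = 4p − 1.
Setting these equal: −3p = 4p − 1 ⇒ −7p = -1 ⇒ p = 1/7, and the value is (-3)·(1/7) = -3/7.
For General C: with q = P(C1), equating A's and B's payoffs gives −6q + 3 = q − 1 ⇒ q = 4/7.

1/7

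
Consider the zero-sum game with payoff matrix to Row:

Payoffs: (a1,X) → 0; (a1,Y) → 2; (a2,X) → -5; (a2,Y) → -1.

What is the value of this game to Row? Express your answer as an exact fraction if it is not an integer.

Row minima: a1 → 0, a2 → -5; maximin = 0.
Column maxima: X → 0, Y → 2; minimax = 0.
Since maximin = minimax = 0, there is a saddle point and the value is 0.

0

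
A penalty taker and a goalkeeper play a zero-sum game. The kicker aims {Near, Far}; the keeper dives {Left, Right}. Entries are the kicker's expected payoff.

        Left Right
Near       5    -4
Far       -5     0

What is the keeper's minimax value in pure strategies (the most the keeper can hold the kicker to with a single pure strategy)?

0

Column maxima: Left → 5, Right → 0.
The smallest of these is 0.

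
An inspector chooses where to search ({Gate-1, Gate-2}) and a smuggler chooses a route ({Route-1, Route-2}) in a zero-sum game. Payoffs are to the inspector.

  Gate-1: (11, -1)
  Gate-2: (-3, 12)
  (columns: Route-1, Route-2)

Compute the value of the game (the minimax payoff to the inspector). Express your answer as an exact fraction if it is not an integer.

43/9

Row minima: Gate-1 → -1, Gate-2 → -3; maximin = -1.
Column maxima: Route-1 → 11, Route-2 → 12; minimax = 11.
-1 ≠ 11, so there is no saddle point; optimal play is mixed.
Let the inspector play Gate-1 with probability p. Expected payoff against Route-1: 11p + (-3)(1−p) = 14p − 3; against Route-2: (-1)p + 12(1−p) = −13p + 12.
Setting these equal: 14p − 3 = −13p + 12 ⇒ 27p = 15 ⇒ p = 5/9, and the value is (14)·(5/9) − 3 = 43/9.
For the smuggler: with q = P(Route-1), equating Gate-1's and Gate-2's payoffs gives 12q − 1 = −15q + 12 ⇒ q = 13/27.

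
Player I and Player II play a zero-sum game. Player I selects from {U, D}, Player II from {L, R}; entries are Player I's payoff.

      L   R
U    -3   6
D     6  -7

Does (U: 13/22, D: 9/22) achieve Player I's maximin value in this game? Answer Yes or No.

Yes

Against L this mix gives (13/22)·(-3) + (9/22)·6 = 15/22.
Against R this mix gives (13/22)·6 + (9/22)·(-7) = 15/22.
All of Player II's active replies (L, R) yield 15/22, and no column does worse for Player I. The mix makes Player II indifferent and guarantees 15/22, so it is optimal.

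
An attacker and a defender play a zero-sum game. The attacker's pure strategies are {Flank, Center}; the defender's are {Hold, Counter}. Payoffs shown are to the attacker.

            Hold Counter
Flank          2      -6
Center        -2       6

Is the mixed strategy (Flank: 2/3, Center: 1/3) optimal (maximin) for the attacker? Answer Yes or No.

No

Against Hold this mix gives (2/3)·2 + (1/3)·(-2) = 2/3.
Against Counter this mix gives (2/3)·(-6) + (1/3)·6 = -2.
The defender will play Counter, holding the attacker to -2. Shifting weight toward the row that does better against Counter would raise this floor (the equalizing mix achieves 0 against both Counter and Hold), so the proposed strategy is not optimal.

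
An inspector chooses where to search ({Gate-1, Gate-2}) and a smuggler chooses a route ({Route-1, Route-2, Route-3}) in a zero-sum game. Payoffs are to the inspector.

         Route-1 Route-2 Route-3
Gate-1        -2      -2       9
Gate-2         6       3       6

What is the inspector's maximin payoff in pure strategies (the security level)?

Row minima: Gate-1 → -2, Gate-2 → 3.
The best of these is 3.

3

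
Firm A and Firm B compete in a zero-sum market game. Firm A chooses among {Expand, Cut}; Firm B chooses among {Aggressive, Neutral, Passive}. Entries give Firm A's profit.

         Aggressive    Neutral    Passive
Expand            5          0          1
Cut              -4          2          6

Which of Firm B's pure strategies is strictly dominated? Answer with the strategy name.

Neutral holds Firm A's payoff strictly below Passive in every row: 0 < 1, 2 < 6.
So Passive is strictly dominated for Firm B.

Passive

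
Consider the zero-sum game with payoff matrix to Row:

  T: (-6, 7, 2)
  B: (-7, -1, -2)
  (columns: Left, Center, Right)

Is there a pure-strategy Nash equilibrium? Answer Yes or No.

Yes

Row minima: T → -6, B → -7; maximin = -6.
Column maxima: Left → -6, Center → 7, Right → 2; minimax = -6.
maximin = minimax = -6, so a saddle point exists.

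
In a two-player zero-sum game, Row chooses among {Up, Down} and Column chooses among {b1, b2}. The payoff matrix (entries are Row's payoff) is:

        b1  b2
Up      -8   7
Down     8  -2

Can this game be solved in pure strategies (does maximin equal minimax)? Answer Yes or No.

No

Row minima: Up → -8, Down → -2; maximin = -2.
Column maxima: b1 → 8, b2 → 7; minimax = 7.
-2 ≠ 7, so no pure-strategy equilibrium exists.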